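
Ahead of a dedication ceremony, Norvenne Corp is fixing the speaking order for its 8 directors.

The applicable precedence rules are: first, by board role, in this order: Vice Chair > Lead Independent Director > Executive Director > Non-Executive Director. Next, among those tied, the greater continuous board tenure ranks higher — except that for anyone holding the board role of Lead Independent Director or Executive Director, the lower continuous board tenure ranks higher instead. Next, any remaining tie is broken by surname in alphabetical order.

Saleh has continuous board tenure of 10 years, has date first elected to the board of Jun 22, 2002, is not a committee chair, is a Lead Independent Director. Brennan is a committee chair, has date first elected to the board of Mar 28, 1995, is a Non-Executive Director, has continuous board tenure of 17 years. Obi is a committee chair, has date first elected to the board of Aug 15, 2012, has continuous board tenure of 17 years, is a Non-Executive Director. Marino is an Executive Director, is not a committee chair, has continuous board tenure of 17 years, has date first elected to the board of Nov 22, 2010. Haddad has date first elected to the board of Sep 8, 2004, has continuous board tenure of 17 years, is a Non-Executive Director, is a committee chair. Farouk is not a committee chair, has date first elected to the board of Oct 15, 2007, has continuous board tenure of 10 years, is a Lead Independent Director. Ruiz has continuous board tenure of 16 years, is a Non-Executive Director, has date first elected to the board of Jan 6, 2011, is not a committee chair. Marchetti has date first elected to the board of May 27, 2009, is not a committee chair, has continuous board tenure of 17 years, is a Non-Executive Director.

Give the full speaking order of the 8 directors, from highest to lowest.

By board role: Farouk and Saleh (Lead Independent Director); then Marino (Executive Director); then Brennan, Haddad, Marchetti, Obi and Ruiz (Non-Executive Director).
Farouk and Saleh both have continuous board tenure 10 years, so the next rule applies.
Among Farouk and Saleh, alphabetically by surname: Farouk before Saleh.
Among Brennan, Haddad, Marchetti, Obi and Ruiz, by continuous board tenure (higher first): Brennan, Haddad, Marchetti and Obi (17 years) before Ruiz (16 years).
Among Brennan, Haddad, Marchetti and Obi, alphabetically by surname: Brennan before Haddad before Marchetti before Obi.
Full order: Farouk, Saleh, Marino, Brennan, Haddad, Marchetti, Obi, Ruiz.

Farouk, Saleh, Marino, Brennan, Haddad, Marchetti, Obi, Ruiz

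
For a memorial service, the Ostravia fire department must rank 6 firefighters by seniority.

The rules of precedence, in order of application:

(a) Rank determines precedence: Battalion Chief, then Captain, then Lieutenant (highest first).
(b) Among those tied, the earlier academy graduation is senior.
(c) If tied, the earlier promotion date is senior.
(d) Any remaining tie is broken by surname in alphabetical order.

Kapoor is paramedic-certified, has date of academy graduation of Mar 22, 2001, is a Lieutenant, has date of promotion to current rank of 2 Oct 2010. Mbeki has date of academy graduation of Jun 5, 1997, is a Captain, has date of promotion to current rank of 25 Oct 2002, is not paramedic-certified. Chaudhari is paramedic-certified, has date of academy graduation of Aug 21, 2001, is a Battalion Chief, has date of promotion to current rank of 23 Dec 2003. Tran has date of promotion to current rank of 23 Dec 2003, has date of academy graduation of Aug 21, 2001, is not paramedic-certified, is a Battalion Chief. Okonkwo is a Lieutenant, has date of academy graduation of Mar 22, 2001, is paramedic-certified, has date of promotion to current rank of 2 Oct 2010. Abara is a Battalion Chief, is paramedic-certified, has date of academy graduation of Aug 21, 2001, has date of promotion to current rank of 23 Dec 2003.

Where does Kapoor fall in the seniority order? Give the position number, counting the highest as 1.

By rank: Abara, Chaudhari and Tran (Battalion Chief); then Mbeki (Captain); then Kapoor and Okonkwo (Lieutenant).
Abara, Chaudhari and Tran all have date of academy graduation Aug 21, 2001, so the next rule applies.
Abara, Chaudhari and Tran all have date of promotion to current rank 23 Dec 2003, so the next rule applies.
Among Abara, Chaudhari and Tran, alphabetically by surname: Abara before Chaudhari before Tran.
Kapoor and Okonkwo both have date of academy graduation Mar 22, 2001, so the next rule applies.
Kapoor and Okonkwo both have date of promotion to current rank 2 Oct 2010, so the next rule applies.
Among Kapoor and Okonkwo, alphabetically by surname: Kapoor before Okonkwo.
Order: Abara, Chaudhari, Tran, Mbeki, Kapoor, Okonkwo. So position 5.

5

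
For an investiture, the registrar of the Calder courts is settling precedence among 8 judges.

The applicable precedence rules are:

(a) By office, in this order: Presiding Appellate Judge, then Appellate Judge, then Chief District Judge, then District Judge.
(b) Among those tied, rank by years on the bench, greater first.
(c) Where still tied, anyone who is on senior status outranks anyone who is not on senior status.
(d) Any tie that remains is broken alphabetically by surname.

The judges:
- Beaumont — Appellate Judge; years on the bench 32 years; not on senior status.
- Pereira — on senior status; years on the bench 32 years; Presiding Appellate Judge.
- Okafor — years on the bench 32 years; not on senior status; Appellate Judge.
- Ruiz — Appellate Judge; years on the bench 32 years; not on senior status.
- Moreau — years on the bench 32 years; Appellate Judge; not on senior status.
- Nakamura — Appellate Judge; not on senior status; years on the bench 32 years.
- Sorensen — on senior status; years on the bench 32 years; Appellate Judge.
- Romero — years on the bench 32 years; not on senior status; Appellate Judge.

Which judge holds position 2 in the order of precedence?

By office: Pereira (Presiding Appellate Judge); then Sorensen, Beaumont, Moreau, Nakamura, Okafor, Romero and Ruiz (Appellate Judge).
Sorensen, Beaumont, Moreau, Nakamura, Okafor, Romero and Ruiz all have years on the bench 32 years, so the next rule applies.
Among Sorensen, Beaumont, Moreau, Nakamura, Okafor, Romero and Ruiz, on senior status before not on senior status: Sorensen (on senior status) before Beaumont, Moreau, Nakamura, Okafor, Romero and Ruiz (not on senior status).
Among Beaumont, Moreau, Nakamura, Okafor, Romero and Ruiz, alphabetically by surname: Beaumont before Moreau before Nakamura before Okafor before Romero before Ruiz.
Order: Pereira, Sorensen, Beaumont, Moreau, Nakamura, Okafor, Romero, Ruiz.

Sorensen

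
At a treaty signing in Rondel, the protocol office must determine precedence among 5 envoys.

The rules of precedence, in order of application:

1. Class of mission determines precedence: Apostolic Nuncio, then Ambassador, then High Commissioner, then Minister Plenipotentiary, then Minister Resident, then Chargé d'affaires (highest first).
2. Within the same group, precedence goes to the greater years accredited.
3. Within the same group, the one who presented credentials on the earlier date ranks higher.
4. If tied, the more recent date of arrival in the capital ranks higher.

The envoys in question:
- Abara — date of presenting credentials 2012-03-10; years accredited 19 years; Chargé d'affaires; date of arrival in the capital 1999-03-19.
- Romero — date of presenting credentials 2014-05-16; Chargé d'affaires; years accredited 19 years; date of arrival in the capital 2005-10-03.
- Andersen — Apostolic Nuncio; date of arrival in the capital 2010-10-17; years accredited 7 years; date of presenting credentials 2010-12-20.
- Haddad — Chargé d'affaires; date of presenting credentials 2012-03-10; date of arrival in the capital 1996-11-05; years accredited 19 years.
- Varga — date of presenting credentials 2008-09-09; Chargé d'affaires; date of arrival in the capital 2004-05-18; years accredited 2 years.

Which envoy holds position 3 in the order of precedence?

By class of mission: Andersen (Apostolic Nuncio); then Abara, Haddad, Romero and Varga (Chargé d'affaires).
Among Abara, Haddad, Romero and Varga, by years accredited (higher first): Abara, Haddad and Romero (19 years) before Varga (2 years).
Among Abara, Haddad and Romero, by date of presenting credentials (earlier first): Abara and Haddad (2012-03-10) before Romero (2014-05-16).
Among Abara and Haddad, by date of arrival in the capital (later first): Abara (1999-03-19) before Haddad (1996-11-05).
Order: Andersen, Abara, Haddad, Romero, Varga.

Haddad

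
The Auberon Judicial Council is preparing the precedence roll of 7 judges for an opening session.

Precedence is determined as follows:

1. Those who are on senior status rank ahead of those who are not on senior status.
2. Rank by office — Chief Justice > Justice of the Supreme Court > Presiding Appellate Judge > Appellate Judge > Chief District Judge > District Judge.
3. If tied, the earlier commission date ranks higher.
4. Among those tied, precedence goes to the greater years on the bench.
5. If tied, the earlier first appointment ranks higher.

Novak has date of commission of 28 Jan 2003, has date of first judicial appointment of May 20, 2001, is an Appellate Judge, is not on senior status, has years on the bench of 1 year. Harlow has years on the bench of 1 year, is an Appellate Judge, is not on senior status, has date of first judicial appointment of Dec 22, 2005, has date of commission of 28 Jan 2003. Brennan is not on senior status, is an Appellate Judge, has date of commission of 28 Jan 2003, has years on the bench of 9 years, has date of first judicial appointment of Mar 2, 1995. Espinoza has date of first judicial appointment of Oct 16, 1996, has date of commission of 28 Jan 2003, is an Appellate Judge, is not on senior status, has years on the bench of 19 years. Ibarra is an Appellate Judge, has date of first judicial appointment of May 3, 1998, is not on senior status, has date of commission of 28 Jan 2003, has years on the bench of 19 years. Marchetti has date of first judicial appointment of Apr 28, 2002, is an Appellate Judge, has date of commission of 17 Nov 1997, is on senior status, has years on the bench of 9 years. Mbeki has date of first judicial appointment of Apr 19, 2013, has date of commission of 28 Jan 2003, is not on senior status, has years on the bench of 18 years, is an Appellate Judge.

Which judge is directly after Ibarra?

By the first rule: Marchetti (on senior status); then Espinoza, Ibarra, Mbeki, Brennan, Novak and Harlow (each not on senior status).
Espinoza, Ibarra, Mbeki, Brennan, Novak and Harlow are each Appellate Judge, so the next rule applies.
Espinoza, Ibarra, Mbeki, Brennan, Novak and Harlow all have date of commission 28 Jan 2003, so the next rule applies.
Among Espinoza, Ibarra, Mbeki, Brennan, Novak and Harlow, by years on the bench (higher first): Espinoza and Ibarra (19 years) before Mbeki (18 years) before Brennan (9 years) before Novak and Harlow (1 year).
Among Espinoza and Ibarra, by date of first judicial appointment (earlier first): Espinoza (Oct 16, 1996) before Ibarra (May 3, 1998).
Among Novak and Harlow, by date of first judicial appointment (earlier first): Novak (May 20, 2001) before Harlow (Dec 22, 2005).
Order: Marchetti, Espinoza, Ibarra, Mbeki, Brennan, Novak, Harlow.

Mbeki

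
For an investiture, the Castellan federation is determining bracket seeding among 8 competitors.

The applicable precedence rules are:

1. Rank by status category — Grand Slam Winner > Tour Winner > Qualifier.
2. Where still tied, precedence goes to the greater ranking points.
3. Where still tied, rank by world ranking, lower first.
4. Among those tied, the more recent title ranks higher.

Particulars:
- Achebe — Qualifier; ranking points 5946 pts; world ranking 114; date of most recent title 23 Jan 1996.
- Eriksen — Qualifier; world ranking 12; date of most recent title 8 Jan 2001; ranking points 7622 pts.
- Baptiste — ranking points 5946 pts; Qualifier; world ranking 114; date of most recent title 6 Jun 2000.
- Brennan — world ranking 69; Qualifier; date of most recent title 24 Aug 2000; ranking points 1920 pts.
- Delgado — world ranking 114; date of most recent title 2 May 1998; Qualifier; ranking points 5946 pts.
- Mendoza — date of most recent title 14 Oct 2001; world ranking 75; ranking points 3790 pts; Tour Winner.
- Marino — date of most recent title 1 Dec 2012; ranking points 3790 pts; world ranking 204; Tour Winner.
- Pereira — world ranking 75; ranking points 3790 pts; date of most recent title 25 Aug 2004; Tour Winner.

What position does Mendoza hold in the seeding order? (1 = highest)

2

By status category: Pereira, Mendoza and Marino (Tour Winner); then Eriksen, Baptiste, Delgado, Achebe and Brennan (Qualifier).
Pereira, Mendoza and Marino all have ranking points 3790 pts, so the next rule applies.
Among Pereira, Mendoza and Marino, by world ranking (lower first): Pereira and Mendoza (75) before Marino (204).
Among Pereira and Mendoza, by date of most recent title (later first): Pereira (25 Aug 2004) before Mendoza (14 Oct 2001).
Among Eriksen, Baptiste, Delgado, Achebe and Brennan, by ranking points (higher first): Eriksen (7622 pts) before Baptiste, Delgado and Achebe (5946 pts) before Brennan (1920 pts).
Baptiste, Delgado and Achebe all have world ranking 114, so the next rule applies.
Among Baptiste, Delgado and Achebe, by date of most recent title (later first): Baptiste (6 Jun 2000) before Delgado (2 May 1998) before Achebe (23 Jan 1996).
Order: Pereira, Mendoza, Marino, Eriksen, Baptiste, Delgado, Achebe, Brennan. So position 2.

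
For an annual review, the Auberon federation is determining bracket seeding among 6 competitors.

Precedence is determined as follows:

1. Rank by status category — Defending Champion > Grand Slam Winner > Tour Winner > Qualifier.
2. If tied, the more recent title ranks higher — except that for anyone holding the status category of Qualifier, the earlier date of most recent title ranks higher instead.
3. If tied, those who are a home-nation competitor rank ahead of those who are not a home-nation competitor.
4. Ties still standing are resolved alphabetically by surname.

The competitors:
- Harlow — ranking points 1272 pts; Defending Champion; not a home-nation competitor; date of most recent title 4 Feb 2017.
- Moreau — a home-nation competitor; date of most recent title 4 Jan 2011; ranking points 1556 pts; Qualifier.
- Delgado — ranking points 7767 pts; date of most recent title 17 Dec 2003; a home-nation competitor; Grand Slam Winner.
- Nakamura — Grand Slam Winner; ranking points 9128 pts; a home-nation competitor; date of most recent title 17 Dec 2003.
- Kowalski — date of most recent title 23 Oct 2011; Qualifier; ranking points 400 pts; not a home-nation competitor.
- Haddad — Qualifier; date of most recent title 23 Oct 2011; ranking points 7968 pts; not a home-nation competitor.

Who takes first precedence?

By status category: Harlow (Defending Champion); then Delgado and Nakamura (Grand Slam Winner); then Moreau, Haddad and Kowalski (Qualifier).
Delgado and Nakamura both have date of most recent title 17 Dec 2003, so the next rule applies.
Delgado and Nakamura are each a home-nation competitor, so the next rule applies.
Among Delgado and Nakamura, alphabetically by surname: Delgado before Nakamura.
Among Moreau, Haddad and Kowalski, by date of most recent title (earlier first) (reversed rule for this group): Moreau (4 Jan 2011) before Haddad and Kowalski (23 Oct 2011).
Haddad and Kowalski are each not a home-nation competitor, so the next rule applies.
Among Haddad and Kowalski, alphabetically by surname: Haddad before Kowalski.
Order: Harlow, Delgado, Nakamura, Moreau, Haddad, Kowalski.

Harlow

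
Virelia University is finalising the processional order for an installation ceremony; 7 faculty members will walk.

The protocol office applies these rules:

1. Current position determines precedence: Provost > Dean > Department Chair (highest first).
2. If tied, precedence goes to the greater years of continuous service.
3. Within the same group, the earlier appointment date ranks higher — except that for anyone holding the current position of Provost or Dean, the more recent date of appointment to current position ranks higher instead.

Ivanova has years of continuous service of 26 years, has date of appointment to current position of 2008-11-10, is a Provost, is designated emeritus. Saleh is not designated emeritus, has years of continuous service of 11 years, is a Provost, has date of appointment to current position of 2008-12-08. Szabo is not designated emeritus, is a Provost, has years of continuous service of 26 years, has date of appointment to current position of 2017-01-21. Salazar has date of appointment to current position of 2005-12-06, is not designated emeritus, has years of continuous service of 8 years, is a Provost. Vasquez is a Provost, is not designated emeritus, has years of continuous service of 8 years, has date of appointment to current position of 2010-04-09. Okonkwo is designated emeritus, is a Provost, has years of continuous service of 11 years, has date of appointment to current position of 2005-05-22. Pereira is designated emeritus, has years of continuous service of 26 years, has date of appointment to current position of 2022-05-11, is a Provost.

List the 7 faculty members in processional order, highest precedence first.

Pereira, Szabo, Ivanova, Saleh, Okonkwo, Vasquez, Salazar

By current position: Pereira, Szabo, Ivanova, Saleh, Okonkwo, Vasquez and Salazar (Provost).
Among Pereira, Szabo, Ivanova, Saleh, Okonkwo, Vasquez and Salazar, by years of continuous service (higher first): Pereira, Szabo and Ivanova (26 years) before Saleh and Okonkwo (11 years) before Vasquez and Salazar (8 years).
Among Pereira, Szabo and Ivanova, by date of appointment to current position (later first) (reversed rule for this group): Pereira (2022-05-11) before Szabo (2017-01-21) before Ivanova (2008-11-10).
Among Saleh and Okonkwo, by date of appointment to current position (later first) (reversed rule for this group): Saleh (2008-12-08) before Okonkwo (2005-05-22).
Among Vasquez and Salazar, by date of appointment to current position (later first) (reversed rule for this group): Vasquez (2010-04-09) before Salazar (2005-12-06).
Full order: Pereira, Szabo, Ivanova, Saleh, Okonkwo, Vasquez, Salazar.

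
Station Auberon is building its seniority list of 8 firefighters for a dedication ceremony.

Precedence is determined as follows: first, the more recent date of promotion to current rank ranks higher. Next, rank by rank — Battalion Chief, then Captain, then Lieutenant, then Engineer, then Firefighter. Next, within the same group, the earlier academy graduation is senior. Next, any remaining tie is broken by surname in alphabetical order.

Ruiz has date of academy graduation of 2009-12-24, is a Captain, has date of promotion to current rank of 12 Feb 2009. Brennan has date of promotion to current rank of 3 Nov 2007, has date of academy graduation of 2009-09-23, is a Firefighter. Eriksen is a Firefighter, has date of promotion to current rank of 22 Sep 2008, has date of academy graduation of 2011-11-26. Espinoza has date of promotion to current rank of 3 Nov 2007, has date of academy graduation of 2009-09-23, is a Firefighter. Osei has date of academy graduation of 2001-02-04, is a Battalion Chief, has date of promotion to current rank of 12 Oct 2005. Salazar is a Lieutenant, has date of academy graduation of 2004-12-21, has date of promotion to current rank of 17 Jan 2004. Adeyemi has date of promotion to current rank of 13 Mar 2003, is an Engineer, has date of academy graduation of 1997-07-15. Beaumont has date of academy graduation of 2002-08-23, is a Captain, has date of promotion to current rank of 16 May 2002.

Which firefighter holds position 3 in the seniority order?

By date of promotion to current rank (later first): Ruiz (12 Feb 2009); then Eriksen (22 Sep 2008); then Brennan and Espinoza (both 3 Nov 2007); then Osei (12 Oct 2005); then Salazar (17 Jan 2004); then Adeyemi (13 Mar 2003); then Beaumont (16 May 2002).
Brennan and Espinoza are each Firefighter, so the next rule applies.
Brennan and Espinoza both have date of academy graduation 2009-09-23, so the next rule applies.
Among Brennan and Espinoza, alphabetically by surname: Brennan before Espinoza.
Order: Ruiz, Eriksen, Brennan, Espinoza, Osei, Salazar, Adeyemi, Beaumont.

Brennan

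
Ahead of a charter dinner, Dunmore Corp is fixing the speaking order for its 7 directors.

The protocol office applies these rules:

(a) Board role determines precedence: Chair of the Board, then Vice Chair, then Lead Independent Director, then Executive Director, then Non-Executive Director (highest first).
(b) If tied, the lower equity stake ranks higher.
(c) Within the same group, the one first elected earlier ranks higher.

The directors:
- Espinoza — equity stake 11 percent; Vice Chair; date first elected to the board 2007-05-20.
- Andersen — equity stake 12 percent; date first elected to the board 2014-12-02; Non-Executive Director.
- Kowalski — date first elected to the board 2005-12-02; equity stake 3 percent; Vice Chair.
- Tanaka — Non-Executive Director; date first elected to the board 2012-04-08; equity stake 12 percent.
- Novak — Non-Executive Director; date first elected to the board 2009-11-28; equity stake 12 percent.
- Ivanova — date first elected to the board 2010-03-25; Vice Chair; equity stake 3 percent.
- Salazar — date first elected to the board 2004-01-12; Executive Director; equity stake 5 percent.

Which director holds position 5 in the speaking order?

Novak

By board role: Kowalski, Ivanova and Espinoza (Vice Chair); then Salazar (Executive Director); then Novak, Tanaka and Andersen (Non-Executive Director).
Among Kowalski, Ivanova and Espinoza, by equity stake (lower first): Kowalski and Ivanova (3 percent) before Espinoza (11 percent).
Among Kowalski and Ivanova, by date first elected to the board (earlier first): Kowalski (2005-12-02) before Ivanova (2010-03-25).
Novak, Tanaka and Andersen all have equity stake 12 percent, so the next rule applies.
Among Novak, Tanaka and Andersen, by date first elected to the board (earlier first): Novak (2009-11-28) before Tanaka (2012-04-08) before Andersen (2014-12-02).
Order: Kowalski, Ivanova, Espinoza, Salazar, Novak, Tanaka, Andersen.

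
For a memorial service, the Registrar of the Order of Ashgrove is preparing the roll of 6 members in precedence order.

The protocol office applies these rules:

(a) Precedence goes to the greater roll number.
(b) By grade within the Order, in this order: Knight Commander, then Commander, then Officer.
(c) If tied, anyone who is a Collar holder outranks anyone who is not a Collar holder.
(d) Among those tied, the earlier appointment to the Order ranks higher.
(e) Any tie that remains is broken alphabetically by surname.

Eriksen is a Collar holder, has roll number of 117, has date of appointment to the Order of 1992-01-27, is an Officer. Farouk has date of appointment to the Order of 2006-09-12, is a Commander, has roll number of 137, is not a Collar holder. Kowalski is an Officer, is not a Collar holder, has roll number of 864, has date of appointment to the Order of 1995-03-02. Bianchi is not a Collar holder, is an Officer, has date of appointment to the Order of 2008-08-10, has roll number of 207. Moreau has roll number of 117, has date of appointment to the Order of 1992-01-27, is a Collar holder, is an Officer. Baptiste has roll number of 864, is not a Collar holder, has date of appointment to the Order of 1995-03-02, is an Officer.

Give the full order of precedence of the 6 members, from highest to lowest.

By roll number (higher first): Baptiste and Kowalski (both 864); then Bianchi (207); then Farouk (137); then Eriksen and Moreau (both 117).
Baptiste and Kowalski are each Officer, so the next rule applies.
Baptiste and Kowalski are each not a Collar holder, so the next rule applies.
Baptiste and Kowalski both have date of appointment to the Order 1995-03-02, so the next rule applies.
Among Baptiste and Kowalski, alphabetically by surname: Baptiste before Kowalski.
Eriksen and Moreau are each Officer, so the next rule applies.
Eriksen and Moreau are each a Collar holder, so the next rule applies.
Eriksen and Moreau both have date of appointment to the Order 1992-01-27, so the next rule applies.
Among Eriksen and Moreau, alphabetically by surname: Eriksen before Moreau.
Full order: Baptiste, Kowalski, Bianchi, Farouk, Eriksen, Moreau.

Baptiste, Kowalski, Bianchi, Farouk, Eriksen, Moreau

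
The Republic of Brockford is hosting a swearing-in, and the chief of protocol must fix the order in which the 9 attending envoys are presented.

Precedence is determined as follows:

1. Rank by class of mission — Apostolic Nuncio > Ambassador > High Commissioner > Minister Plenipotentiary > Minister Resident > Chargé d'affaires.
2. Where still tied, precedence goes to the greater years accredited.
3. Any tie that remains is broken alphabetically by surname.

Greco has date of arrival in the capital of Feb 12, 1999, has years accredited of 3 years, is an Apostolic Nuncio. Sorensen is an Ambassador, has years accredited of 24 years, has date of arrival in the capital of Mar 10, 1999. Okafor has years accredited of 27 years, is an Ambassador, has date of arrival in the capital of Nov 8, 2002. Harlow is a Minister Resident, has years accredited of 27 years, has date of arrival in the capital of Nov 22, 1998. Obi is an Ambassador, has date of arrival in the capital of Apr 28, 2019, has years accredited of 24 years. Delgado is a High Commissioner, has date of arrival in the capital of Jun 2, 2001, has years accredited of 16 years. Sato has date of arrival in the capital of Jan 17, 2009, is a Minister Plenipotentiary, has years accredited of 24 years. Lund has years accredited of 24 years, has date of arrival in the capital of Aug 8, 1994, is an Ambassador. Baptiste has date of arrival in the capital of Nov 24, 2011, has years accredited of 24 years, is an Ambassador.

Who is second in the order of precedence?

Okafor

By class of mission: Greco (Apostolic Nuncio); then Okafor, Baptiste, Lund, Obi and Sorensen (Ambassador); then Delgado (High Commissioner); then Sato (Minister Plenipotentiary); then Harlow (Minister Resident).
Among Okafor, Baptiste, Lund, Obi and Sorensen, by years accredited (higher first): Okafor (27 years) before Baptiste, Lund, Obi and Sorensen (24 years).
Among Baptiste, Lund, Obi and Sorensen, alphabetically by surname: Baptiste before Lund before Obi before Sorensen.
Order: Greco, Okafor, Baptiste, Lund, Obi, Sorensen, Delgado, Sato, Harlow.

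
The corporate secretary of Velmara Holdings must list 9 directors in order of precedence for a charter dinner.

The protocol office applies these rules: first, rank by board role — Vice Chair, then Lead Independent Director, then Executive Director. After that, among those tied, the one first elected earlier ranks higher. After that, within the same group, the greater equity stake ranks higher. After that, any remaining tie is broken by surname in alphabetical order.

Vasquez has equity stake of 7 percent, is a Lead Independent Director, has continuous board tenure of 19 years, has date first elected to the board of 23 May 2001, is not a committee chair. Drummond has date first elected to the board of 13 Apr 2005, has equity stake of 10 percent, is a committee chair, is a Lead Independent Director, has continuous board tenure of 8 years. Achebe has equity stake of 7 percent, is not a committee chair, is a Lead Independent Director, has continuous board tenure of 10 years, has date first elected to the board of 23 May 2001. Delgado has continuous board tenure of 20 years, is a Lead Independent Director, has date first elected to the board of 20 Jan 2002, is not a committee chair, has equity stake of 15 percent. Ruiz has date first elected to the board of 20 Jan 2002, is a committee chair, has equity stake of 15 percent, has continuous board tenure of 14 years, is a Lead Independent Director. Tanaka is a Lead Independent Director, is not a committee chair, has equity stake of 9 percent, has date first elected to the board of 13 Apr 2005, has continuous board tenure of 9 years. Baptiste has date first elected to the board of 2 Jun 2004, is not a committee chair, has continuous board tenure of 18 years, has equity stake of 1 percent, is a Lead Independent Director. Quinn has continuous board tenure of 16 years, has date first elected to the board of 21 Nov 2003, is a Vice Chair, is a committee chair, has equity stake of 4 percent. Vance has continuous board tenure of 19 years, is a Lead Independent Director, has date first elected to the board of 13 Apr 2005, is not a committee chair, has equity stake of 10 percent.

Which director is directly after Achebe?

By board role: Quinn (Vice Chair); then Achebe, Vasquez, Delgado, Ruiz, Baptiste, Drummond, Vance and Tanaka (Lead Independent Director).
Among Achebe, Vasquez, Delgado, Ruiz, Baptiste, Drummond, Vance and Tanaka, by date first elected to the board (earlier first): Achebe and Vasquez (23 May 2001) before Delgado and Ruiz (20 Jan 2002) before Baptiste (2 Jun 2004) before Drummond, Vance and Tanaka (13 Apr 2005).
Achebe and Vasquez both have equity stake 7 percent, so the next rule applies.
Among Achebe and Vasquez, alphabetically by surname: Achebe before Vasquez.
Delgado and Ruiz both have equity stake 15 percent, so the next rule applies.
Among Delgado and Ruiz, alphabetically by surname: Delgado before Ruiz.
Among Drummond, Vance and Tanaka, by equity stake (higher first): Drummond and Vance (10 percent) before Tanaka (9 percent).
Among Drummond and Vance, alphabetically by surname: Drummond before Vance.
Order: Quinn, Achebe, Vasquez, Delgado, Ruiz, Baptiste, Drummond, Vance, Tanaka.

Vasquez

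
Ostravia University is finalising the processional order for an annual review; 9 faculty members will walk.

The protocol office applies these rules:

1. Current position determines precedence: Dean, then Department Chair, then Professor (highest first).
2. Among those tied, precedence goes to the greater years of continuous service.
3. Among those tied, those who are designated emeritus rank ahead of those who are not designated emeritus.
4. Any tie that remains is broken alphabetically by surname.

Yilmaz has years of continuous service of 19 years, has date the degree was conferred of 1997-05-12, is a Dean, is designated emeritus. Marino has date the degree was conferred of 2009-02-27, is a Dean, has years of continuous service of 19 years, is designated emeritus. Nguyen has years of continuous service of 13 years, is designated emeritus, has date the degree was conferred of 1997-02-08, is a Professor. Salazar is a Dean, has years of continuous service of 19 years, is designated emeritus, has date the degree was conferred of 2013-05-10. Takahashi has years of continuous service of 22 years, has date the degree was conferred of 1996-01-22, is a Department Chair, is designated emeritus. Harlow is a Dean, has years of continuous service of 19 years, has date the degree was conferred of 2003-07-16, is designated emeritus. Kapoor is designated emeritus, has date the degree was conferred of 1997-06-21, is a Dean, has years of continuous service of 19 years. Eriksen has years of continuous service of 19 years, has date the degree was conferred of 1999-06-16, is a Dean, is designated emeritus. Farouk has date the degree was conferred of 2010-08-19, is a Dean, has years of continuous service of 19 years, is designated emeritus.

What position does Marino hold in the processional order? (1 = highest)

5

By current position: Eriksen, Farouk, Harlow, Kapoor, Marino, Salazar and Yilmaz (Dean); then Takahashi (Department Chair); then Nguyen (Professor).
Eriksen, Farouk, Harlow, Kapoor, Marino, Salazar and Yilmaz all have years of continuous service 19 years, so the next rule applies.
Eriksen, Farouk, Harlow, Kapoor, Marino, Salazar and Yilmaz are each designated emeritus, so the next rule applies.
Among Eriksen, Farouk, Harlow, Kapoor, Marino, Salazar and Yilmaz, alphabetically by surname: Eriksen before Farouk before Harlow before Kapoor before Marino before Salazar before Yilmaz.
Order: Eriksen, Farouk, Harlow, Kapoor, Marino, Salazar, Yilmaz, Takahashi, Nguyen. So position 5.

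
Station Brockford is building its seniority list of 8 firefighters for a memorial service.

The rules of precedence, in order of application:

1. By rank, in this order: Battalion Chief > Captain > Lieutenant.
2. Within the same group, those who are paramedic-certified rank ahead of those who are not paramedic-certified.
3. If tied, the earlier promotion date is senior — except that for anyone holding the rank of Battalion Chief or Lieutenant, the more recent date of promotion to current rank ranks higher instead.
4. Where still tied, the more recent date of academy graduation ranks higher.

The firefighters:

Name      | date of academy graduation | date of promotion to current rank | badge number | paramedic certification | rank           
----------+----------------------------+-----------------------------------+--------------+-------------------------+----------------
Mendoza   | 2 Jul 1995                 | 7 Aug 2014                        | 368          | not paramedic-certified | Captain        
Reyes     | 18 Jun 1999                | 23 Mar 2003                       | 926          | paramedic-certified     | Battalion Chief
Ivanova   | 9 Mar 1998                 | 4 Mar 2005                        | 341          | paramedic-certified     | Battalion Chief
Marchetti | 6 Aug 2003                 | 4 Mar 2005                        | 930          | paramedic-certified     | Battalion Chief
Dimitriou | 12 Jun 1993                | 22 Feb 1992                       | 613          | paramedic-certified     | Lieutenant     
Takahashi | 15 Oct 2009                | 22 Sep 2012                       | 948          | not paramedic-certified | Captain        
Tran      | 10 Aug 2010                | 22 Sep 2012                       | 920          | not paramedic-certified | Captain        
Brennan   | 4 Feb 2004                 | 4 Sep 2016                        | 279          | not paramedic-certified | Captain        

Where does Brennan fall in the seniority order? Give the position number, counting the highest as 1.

By rank: Marchetti, Ivanova and Reyes (Battalion Chief); then Tran, Takahashi, Mendoza and Brennan (Captain); then Dimitriou (Lieutenant).
Marchetti, Ivanova and Reyes are each paramedic-certified, so the next rule applies.
Among Marchetti, Ivanova and Reyes, by date of promotion to current rank (later first) (reversed rule for this group): Marchetti and Ivanova (4 Mar 2005) before Reyes (23 Mar 2003).
Among Marchetti and Ivanova, by date of academy graduation (later first): Marchetti (6 Aug 2003) before Ivanova (9 Mar 1998).
Tran, Takahashi, Mendoza and Brennan are each not paramedic-certified, so the next rule applies.
Among Tran, Takahashi, Mendoza and Brennan, by date of promotion to current rank (earlier first): Tran and Takahashi (22 Sep 2012) before Mendoza (7 Aug 2014) before Brennan (4 Sep 2016).
Among Tran and Takahashi, by date of academy graduation (later first): Tran (10 Aug 2010) before Takahashi (15 Oct 2009).
Order: Marchetti, Ivanova, Reyes, Tran, Takahashi, Mendoza, Brennan, Dimitriou. So position 7.

7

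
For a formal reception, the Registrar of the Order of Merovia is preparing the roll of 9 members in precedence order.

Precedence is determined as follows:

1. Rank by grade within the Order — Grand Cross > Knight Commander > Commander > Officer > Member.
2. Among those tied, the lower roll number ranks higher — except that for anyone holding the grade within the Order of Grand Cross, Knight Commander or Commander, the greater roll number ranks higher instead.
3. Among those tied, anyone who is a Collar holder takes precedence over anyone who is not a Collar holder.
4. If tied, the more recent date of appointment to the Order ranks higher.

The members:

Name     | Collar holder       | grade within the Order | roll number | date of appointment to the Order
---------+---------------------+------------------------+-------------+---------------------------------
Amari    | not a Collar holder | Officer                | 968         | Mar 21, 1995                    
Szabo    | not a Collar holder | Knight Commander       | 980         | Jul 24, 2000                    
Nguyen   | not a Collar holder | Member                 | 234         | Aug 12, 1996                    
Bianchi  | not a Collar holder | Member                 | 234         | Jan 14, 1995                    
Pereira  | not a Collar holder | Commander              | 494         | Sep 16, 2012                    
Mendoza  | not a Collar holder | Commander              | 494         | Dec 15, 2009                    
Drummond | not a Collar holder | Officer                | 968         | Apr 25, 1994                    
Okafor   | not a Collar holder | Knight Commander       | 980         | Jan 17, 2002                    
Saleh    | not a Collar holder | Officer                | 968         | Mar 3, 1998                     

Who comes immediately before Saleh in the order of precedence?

By grade within the Order: Okafor and Szabo (Knight Commander); then Pereira and Mendoza (Commander); then Saleh, Amari and Drummond (Officer); then Nguyen and Bianchi (Member).
Okafor and Szabo both have roll number 980, so the next rule applies.
Okafor and Szabo are each not a Collar holder, so the next rule applies.
Among Okafor and Szabo, by date of appointment to the Order (later first): Okafor (Jan 17, 2002) before Szabo (Jul 24, 2000).
Pereira and Mendoza both have roll number 494, so the next rule applies.
Pereira and Mendoza are each not a Collar holder, so the next rule applies.
Among Pereira and Mendoza, by date of appointment to the Order (later first): Pereira (Sep 16, 2012) before Mendoza (Dec 15, 2009).
Saleh, Amari and Drummond all have roll number 968, so the next rule applies.
Saleh, Amari and Drummond are each not a Collar holder, so the next rule applies.
Among Saleh, Amari and Drummond, by date of appointment to the Order (later first): Saleh (Mar 3, 1998) before Amari (Mar 21, 1995) before Drummond (Apr 25, 1994).
Nguyen and Bianchi both have roll number 234, so the next rule applies.
Nguyen and Bianchi are each not a Collar holder, so the next rule applies.
Among Nguyen and Bianchi, by date of appointment to the Order (later first): Nguyen (Aug 12, 1996) before Bianchi (Jan 14, 1995).
Order: Okafor, Szabo, Pereira, Mendoza, Saleh, Amari, Drummond, Nguyen, Bianchi.

Mendoza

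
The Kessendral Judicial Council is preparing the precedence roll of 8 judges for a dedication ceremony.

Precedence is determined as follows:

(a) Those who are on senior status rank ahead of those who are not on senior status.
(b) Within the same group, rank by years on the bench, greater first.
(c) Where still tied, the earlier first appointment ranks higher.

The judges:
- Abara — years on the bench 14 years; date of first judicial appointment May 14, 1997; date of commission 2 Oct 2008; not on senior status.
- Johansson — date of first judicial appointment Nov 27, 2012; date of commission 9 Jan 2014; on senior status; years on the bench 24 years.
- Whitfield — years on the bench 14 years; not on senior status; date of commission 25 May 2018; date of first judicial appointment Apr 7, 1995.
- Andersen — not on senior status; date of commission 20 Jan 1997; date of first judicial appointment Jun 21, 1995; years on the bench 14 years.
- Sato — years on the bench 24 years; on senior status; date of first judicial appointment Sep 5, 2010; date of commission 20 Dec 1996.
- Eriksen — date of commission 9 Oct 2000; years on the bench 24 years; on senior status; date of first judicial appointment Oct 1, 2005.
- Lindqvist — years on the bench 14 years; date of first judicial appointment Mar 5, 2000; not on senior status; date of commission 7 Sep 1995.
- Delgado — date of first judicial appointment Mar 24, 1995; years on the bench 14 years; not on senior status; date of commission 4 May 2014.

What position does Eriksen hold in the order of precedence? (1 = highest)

By the first rule: Eriksen, Sato and Johansson (each on senior status); then Delgado, Whitfield, Andersen, Abara and Lindqvist (each not on senior status).
Eriksen, Sato and Johansson all have years on the bench 24 years, so the next rule applies.
Among Eriksen, Sato and Johansson, by date of first judicial appointment (earlier first): Eriksen (Oct 1, 2005) before Sato (Sep 5, 2010) before Johansson (Nov 27, 2012).
Delgado, Whitfield, Andersen, Abara and Lindqvist all have years on the bench 14 years, so the next rule applies.
Among Delgado, Whitfield, Andersen, Abara and Lindqvist, by date of first judicial appointment (earlier first): Delgado (Mar 24, 1995) before Whitfield (Apr 7, 1995) before Andersen (Jun 21, 1995) before Abara (May 14, 1997) before Lindqvist (Mar 5, 2000).
Order: Eriksen, Sato, Johansson, Delgado, Whitfield, Andersen, Abara, Lindqvist. So position 1.

1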